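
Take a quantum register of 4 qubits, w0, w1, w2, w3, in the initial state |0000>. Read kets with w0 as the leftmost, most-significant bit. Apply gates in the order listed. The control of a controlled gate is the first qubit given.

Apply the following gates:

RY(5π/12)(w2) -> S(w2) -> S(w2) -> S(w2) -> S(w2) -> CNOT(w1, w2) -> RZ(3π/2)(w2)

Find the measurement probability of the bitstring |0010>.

A full measurement returns |0010> with probability -sqrt(6)/8 + sqrt(2)/8 + 1/2.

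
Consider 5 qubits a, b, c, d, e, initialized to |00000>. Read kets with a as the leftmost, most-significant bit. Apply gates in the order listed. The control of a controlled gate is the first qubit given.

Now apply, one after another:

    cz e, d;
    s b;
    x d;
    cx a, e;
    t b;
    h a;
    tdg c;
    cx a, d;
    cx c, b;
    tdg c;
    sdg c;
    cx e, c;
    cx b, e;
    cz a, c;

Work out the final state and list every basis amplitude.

The final amplitudes are sqrt(2)/2 on |00010>, sqrt(2)/2 on |10000>, and 0 on every other basis state.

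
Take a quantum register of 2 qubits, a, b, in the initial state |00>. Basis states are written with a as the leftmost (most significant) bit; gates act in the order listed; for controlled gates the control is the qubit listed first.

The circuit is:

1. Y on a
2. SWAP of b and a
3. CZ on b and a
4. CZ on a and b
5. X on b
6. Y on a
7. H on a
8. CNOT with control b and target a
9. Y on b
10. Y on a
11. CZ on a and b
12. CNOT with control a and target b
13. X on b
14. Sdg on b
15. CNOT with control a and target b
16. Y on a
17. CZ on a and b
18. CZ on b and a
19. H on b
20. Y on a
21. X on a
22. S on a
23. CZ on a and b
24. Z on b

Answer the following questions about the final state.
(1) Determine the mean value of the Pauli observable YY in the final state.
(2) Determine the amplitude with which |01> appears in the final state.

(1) The observable YY averages to -1.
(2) The amplitude on |01> is -I/2.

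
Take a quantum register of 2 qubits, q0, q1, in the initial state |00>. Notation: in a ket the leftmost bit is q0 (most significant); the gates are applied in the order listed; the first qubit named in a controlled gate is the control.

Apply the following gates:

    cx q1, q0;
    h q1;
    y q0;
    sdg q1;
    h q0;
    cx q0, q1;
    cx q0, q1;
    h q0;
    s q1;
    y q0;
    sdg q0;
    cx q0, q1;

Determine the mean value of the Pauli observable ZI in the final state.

The observable ZI averages to 1. Key observation: gates 3-10 undo each other exactly, leaving only the rest of the circuit to track.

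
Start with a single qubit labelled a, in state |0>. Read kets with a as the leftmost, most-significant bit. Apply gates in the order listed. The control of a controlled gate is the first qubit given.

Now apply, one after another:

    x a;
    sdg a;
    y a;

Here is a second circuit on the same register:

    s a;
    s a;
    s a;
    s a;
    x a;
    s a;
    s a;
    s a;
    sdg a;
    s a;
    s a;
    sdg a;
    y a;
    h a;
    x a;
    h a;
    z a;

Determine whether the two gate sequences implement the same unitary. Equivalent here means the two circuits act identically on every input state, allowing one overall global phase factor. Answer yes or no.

Yes, they are equivalent — the unitaries differ by at most a global phase.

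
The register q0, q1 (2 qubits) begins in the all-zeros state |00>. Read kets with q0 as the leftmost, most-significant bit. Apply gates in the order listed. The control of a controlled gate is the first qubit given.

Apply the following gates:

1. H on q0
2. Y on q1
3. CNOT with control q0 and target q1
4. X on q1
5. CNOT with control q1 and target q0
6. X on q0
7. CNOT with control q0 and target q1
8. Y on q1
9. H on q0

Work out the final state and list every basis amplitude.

The resulting statevector has amplitude 1/2 on |00>, -1/2 on |01>, -1/2 on |10>, 1/2 on |11>.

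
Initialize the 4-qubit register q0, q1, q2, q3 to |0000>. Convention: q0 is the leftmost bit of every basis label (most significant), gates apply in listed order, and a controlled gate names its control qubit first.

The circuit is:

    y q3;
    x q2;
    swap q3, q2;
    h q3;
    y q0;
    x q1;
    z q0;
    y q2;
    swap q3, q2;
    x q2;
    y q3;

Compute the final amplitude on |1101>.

The final state's coefficient on |1101> equals -sqrt(2)/2.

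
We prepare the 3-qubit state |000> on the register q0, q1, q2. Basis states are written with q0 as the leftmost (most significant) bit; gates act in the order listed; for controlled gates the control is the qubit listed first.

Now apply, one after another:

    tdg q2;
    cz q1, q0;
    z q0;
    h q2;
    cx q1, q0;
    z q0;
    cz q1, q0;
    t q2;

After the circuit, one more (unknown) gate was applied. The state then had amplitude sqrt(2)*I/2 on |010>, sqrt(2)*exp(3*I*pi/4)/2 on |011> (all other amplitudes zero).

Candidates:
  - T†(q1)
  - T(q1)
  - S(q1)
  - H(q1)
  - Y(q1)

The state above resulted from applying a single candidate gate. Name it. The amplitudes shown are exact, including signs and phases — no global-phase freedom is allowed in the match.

The applied gate was Y(q1).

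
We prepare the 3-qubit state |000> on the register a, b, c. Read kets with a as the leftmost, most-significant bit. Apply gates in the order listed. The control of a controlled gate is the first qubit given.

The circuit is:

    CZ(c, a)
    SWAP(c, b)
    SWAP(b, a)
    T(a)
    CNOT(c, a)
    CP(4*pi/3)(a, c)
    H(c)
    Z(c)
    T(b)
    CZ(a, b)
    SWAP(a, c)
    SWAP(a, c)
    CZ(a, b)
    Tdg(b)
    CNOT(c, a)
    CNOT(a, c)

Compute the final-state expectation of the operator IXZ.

In the final state, IXZ has expectation 0. Key observation: gates 9-14 undo each other exactly, leaving only the rest of the circuit to track.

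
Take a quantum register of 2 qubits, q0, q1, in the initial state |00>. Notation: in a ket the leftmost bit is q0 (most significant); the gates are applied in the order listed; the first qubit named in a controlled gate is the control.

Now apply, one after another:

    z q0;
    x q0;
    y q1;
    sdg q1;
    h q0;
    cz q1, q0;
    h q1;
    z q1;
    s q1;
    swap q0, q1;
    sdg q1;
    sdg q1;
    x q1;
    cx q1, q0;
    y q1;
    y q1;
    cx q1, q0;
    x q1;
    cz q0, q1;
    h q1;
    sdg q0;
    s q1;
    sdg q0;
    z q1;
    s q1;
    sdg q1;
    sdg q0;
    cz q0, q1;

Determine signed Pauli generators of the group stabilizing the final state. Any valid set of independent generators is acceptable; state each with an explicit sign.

One valid set of independent stabilizer generators is +XY, -ZZ (any independent generating set of the same group is equally correct). Key observation: gates 13-18 undo each other exactly, leaving only the rest of the circuit to track.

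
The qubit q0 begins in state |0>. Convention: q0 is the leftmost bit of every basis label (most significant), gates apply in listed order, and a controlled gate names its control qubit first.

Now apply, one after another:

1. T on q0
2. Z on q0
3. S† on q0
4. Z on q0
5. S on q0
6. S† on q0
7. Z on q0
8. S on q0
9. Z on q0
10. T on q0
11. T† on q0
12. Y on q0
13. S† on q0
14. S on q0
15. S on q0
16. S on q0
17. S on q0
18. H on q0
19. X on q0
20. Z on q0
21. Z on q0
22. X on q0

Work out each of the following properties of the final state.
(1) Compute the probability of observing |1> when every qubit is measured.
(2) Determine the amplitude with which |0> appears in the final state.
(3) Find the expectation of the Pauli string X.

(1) The probability of measuring |1> is 1/2. Key observation: steps 2-9 multiply out to the identity, so the circuit reduces to the remaining gates.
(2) The amplitude on |0> is sqrt(2)/2.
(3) The expectation value of X is -1.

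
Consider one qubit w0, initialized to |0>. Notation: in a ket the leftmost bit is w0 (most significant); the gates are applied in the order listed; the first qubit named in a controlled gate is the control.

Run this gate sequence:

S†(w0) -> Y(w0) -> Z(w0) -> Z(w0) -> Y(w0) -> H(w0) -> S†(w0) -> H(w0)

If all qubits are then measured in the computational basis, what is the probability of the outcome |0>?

A full measurement returns |0> with probability 1/2. Key observation: the block from step 2 through step 5 cancels to the identity and can be dropped.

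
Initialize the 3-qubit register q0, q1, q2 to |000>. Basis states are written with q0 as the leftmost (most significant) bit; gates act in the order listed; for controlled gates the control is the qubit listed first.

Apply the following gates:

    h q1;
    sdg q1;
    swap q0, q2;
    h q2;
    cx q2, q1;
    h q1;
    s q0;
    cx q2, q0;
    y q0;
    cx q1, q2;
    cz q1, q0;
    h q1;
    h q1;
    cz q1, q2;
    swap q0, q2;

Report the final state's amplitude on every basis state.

The final amplitudes are 0 on |000>, sqrt(2)*(1 + I)/4 on |001>, sqrt(2)*(-1 + I)/4 on |010>, 0 on |011>, sqrt(2)*(-1 - I)/4 on |100>, 0 on |101>, 0 on |110>, sqrt(2)*(-1 + I)/4 on |111>. Key observation: steps 12-13 multiply out to the identity, so the circuit reduces to the remaining gates.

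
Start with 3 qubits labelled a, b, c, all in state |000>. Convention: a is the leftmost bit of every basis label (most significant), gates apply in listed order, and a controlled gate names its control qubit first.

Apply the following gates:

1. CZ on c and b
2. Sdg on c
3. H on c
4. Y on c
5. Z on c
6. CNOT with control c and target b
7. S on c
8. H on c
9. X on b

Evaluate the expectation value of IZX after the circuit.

In the final state, IZX has expectation -1.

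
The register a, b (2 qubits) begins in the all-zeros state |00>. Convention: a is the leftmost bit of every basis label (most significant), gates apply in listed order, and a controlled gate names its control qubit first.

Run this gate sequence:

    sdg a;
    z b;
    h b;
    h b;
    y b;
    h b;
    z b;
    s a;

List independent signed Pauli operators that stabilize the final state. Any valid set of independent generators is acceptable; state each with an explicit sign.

The stabilizer group can be generated by +IX, +ZI, among other valid generating sets.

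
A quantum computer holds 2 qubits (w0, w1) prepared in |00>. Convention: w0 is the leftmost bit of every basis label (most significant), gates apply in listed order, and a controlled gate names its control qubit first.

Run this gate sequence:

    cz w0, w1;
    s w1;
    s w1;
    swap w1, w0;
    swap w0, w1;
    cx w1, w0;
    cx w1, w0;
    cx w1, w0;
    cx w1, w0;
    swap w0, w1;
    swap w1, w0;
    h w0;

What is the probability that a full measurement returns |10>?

The probability of measuring |10> is 1/2. Key observation: gates 4-11 undo each other exactly, leaving only the rest of the circuit to track.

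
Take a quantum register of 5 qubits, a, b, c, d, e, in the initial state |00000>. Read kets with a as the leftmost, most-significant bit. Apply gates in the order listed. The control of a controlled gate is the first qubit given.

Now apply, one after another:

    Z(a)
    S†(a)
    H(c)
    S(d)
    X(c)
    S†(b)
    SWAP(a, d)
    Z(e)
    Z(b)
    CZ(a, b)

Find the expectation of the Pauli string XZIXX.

The observable XZIXX averages to 0.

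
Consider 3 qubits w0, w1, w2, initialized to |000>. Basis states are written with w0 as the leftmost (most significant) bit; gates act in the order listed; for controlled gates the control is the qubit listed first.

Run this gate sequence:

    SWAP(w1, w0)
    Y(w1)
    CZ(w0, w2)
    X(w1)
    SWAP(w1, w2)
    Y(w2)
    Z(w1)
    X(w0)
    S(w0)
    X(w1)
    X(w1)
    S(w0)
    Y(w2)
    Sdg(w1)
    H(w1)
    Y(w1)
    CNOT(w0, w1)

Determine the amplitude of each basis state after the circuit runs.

The final amplitudes are sqrt(2)/2 on |100>, -sqrt(2)/2 on |110>, and 0 on every other basis state.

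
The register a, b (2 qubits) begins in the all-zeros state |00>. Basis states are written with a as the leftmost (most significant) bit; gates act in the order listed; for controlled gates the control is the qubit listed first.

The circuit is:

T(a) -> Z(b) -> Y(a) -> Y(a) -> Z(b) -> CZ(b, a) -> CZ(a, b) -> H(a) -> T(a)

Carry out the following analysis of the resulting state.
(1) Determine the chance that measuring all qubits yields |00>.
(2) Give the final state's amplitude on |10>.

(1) The probability of measuring |00> is 1/2.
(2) The final state's coefficient on |10> equals sqrt(2)*exp(I*pi/4)/2.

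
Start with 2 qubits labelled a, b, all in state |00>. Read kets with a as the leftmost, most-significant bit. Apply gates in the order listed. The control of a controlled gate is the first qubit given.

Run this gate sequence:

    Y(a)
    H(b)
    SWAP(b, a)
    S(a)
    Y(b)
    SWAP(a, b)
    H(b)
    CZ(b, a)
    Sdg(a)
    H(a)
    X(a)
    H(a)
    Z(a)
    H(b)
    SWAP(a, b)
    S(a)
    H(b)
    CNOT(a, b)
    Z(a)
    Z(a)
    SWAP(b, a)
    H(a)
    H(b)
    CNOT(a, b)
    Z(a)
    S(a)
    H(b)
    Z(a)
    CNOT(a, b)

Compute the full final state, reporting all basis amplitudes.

The resulting statevector has amplitude sqrt(2)/2 on |00>, -sqrt(2)/2 on |01>, 0 on |10>, 0 on |11>.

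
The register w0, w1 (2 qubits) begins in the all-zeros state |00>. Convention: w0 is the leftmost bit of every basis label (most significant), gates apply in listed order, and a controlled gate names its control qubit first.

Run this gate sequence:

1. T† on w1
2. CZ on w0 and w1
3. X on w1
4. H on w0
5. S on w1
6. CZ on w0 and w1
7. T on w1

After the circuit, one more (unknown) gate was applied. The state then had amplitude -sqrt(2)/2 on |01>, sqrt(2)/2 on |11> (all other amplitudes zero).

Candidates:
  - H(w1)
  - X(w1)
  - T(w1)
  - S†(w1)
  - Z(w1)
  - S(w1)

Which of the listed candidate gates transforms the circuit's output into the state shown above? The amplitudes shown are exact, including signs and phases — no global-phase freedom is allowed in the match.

It was T(w1) that produced the state shown.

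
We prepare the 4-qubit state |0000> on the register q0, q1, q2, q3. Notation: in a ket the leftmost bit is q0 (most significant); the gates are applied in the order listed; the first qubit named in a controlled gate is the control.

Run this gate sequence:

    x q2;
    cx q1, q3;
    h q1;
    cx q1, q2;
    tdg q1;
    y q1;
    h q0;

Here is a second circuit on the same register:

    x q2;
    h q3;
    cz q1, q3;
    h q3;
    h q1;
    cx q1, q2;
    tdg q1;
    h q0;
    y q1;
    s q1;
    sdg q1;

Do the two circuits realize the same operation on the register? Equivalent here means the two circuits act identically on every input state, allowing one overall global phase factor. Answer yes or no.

Yes, they are equivalent — the unitaries differ by at most a global phase.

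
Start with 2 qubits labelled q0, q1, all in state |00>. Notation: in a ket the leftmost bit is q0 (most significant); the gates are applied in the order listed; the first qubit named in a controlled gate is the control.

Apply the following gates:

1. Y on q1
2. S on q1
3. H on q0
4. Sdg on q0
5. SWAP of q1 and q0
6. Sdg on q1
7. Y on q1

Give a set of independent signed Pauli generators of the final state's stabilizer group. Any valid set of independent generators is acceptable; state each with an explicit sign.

One valid set of independent stabilizer generators is +IX, -ZI (any independent generating set of the same group is equally correct).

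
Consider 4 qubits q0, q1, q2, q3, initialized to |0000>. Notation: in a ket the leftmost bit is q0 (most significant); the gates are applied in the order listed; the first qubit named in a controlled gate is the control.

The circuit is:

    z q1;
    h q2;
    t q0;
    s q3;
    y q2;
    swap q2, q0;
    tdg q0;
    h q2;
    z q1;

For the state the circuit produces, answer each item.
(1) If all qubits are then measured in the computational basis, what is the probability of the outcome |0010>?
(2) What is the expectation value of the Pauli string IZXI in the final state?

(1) The probability of measuring |0010> is 1/4.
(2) In the final state, IZXI has expectation 1.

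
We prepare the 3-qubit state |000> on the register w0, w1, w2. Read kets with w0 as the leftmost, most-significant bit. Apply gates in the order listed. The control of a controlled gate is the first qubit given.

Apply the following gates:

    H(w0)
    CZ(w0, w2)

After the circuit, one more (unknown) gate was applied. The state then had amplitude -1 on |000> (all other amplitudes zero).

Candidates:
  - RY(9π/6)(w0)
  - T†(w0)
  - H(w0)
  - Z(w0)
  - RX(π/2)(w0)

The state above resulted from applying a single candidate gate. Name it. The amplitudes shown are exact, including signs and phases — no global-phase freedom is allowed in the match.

The applied gate was RY(9π/6)(w0).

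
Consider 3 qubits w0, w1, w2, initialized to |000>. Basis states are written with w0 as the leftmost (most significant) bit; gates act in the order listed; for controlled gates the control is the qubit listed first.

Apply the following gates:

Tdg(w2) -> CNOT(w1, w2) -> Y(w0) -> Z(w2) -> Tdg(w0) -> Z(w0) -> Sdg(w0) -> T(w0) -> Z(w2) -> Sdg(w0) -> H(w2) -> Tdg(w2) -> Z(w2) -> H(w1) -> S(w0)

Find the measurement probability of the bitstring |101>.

The probability of measuring |101> is 1/4.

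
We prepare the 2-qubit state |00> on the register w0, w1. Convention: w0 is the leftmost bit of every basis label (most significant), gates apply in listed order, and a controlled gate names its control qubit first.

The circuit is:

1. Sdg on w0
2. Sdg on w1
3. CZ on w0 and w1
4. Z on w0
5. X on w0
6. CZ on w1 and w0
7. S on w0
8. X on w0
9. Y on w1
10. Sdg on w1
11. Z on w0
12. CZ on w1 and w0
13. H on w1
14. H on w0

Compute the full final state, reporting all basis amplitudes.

The resulting statevector has amplitude I/2 on |00>, -I/2 on |01>, I/2 on |10>, -I/2 on |11>.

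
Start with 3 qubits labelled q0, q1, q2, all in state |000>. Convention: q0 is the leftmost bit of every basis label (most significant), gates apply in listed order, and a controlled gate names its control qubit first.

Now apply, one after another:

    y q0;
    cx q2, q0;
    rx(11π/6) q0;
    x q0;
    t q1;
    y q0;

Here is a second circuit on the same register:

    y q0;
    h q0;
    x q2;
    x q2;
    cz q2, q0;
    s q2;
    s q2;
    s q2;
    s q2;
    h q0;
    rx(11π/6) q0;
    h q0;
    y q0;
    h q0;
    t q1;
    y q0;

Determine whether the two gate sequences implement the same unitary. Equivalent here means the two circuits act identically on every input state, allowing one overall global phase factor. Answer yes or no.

No, they are not equivalent — no single phase factor reconciles the two unitaries.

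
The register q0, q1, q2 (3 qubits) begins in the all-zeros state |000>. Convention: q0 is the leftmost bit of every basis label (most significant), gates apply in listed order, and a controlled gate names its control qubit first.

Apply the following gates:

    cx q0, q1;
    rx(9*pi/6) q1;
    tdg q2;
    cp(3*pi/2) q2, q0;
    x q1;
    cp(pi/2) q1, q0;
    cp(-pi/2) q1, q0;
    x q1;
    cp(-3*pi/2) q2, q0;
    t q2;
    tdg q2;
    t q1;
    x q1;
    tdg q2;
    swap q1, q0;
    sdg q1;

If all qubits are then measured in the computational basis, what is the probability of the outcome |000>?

A full measurement returns |000> with probability 1/2. Key observation: the block from step 3 through step 10 cancels to the identity and can be dropped.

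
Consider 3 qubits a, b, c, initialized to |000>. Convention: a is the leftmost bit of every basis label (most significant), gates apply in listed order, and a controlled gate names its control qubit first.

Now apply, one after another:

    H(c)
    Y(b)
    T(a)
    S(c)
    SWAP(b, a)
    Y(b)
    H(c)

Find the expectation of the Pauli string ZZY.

The expectation value of ZZY is -1.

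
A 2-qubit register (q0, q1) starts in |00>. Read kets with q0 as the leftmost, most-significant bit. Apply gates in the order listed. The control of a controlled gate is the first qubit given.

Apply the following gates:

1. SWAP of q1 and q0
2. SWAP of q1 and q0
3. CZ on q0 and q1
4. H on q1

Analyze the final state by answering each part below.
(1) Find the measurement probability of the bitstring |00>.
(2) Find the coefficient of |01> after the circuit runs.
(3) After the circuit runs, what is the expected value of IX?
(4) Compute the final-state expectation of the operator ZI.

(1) Outcome |00> occurs with probability 1/2. Key observation: gates 1-2 undo each other exactly, leaving only the rest of the circuit to track.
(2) The amplitude on |01> is sqrt(2)/2.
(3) The expectation value of IX is 1.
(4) The expectation value of ZI is 1.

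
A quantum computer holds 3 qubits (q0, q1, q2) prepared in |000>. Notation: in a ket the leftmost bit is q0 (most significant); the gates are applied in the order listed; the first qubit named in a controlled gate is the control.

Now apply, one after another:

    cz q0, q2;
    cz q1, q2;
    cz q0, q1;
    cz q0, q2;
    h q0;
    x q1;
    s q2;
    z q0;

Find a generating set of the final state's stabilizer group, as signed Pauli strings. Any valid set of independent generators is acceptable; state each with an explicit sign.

One valid set of independent stabilizer generators is -XII, -IZI, +IIZ (any independent generating set of the same group is equally correct).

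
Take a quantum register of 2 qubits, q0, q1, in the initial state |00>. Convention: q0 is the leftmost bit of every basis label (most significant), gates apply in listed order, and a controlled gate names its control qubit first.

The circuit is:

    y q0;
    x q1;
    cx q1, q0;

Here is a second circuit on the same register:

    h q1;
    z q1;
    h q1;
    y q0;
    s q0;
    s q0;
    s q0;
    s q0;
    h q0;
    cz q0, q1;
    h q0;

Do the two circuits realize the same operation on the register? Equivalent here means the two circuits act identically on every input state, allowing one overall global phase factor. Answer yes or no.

Yes: on every input state the two circuits agree up to one overall phase factor.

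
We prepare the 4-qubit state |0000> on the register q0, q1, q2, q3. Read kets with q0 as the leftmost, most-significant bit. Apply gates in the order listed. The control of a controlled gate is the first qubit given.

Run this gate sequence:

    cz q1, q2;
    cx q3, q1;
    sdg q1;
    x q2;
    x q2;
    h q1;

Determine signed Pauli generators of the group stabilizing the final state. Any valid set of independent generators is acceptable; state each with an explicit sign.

The stabilizer group can be generated by +IXII, +ZIII, +IIZI, +IIIZ, among other valid generating sets. Key observation: gates 4-5 undo each other exactly, leaving only the rest of the circuit to track.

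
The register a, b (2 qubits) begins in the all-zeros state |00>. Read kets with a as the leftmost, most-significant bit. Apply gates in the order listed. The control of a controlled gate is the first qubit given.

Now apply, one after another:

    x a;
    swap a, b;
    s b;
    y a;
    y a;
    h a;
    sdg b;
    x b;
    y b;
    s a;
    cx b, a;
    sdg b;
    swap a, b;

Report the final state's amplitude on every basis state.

After the circuit, the state carries amplitude 0 on |00>, 0 on |01>, sqrt(2)*I/2 on |10>, sqrt(2)/2 on |11>.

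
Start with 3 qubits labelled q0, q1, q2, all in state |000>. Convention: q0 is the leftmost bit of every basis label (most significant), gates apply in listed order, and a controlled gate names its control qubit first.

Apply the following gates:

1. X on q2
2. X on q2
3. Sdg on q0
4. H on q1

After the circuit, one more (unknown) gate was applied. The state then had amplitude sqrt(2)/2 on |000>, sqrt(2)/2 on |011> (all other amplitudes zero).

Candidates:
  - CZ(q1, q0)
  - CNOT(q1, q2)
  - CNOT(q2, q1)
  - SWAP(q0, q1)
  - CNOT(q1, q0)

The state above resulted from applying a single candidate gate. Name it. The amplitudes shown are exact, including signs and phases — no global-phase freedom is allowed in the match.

The applied gate was CNOT(q1, q2). Key observation: the block from step 1 through step 2 cancels to the identity and can be dropped.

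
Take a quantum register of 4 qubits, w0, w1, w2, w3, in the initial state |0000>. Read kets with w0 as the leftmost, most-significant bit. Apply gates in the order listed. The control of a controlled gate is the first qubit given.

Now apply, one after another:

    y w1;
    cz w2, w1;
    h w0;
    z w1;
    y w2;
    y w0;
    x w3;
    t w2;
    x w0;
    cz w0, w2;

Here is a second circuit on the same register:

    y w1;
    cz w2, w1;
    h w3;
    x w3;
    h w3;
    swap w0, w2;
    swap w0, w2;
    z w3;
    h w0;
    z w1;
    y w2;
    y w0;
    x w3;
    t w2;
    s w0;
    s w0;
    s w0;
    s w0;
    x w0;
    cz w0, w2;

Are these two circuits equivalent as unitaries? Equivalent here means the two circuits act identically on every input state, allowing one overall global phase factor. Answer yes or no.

Yes, they are equivalent — the unitaries differ by at most a global phase.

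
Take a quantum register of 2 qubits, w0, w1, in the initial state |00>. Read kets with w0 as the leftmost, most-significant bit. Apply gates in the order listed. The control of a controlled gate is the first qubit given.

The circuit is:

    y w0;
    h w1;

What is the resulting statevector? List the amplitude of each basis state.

The final amplitudes are 0 on |00>, 0 on |01>, sqrt(2)*I/2 on |10>, sqrt(2)*I/2 on |11>.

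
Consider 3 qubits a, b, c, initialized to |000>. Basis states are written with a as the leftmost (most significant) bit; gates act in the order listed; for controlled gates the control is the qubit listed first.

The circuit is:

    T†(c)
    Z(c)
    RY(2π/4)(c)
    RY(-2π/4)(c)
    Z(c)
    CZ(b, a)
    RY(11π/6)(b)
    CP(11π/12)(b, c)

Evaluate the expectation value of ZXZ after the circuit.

The expectation value of ZXZ is -1/2. Key observation: gates 2-5 undo each other exactly, leaving only the rest of the circuit to track.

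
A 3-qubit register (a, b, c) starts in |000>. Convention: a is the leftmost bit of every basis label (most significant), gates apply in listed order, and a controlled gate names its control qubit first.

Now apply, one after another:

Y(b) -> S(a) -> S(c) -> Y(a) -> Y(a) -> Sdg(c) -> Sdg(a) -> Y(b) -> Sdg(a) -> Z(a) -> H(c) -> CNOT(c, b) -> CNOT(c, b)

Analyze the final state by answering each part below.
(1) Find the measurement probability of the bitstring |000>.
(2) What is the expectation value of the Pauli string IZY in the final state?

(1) The probability of measuring |000> is 1/2. Key observation: gates 1-8 undo each other exactly, leaving only the rest of the circuit to track.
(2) In the final state, IZY has expectation 0.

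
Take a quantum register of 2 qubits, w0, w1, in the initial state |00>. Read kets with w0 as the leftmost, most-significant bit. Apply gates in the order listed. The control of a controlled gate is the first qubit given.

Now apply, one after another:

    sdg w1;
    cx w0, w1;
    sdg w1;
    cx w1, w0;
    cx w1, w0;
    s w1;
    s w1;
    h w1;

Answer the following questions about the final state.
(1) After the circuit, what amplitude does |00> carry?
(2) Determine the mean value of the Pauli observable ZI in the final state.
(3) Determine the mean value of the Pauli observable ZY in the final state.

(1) The amplitude on |00> is sqrt(2)/2. Key observation: gates 3-6 undo each other exactly, leaving only the rest of the circuit to track.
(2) In the final state, ZI has expectation 1.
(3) The observable ZY averages to 0.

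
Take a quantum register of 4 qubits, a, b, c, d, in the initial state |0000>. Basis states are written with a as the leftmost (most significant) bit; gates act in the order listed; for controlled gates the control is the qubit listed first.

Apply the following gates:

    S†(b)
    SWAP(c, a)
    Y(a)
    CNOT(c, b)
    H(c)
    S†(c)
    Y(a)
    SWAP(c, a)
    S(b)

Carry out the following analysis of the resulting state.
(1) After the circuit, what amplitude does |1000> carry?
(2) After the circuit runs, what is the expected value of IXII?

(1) |1000> carries amplitude -sqrt(2)*I/2 in the final state.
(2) In the final state, IXII has expectation 0.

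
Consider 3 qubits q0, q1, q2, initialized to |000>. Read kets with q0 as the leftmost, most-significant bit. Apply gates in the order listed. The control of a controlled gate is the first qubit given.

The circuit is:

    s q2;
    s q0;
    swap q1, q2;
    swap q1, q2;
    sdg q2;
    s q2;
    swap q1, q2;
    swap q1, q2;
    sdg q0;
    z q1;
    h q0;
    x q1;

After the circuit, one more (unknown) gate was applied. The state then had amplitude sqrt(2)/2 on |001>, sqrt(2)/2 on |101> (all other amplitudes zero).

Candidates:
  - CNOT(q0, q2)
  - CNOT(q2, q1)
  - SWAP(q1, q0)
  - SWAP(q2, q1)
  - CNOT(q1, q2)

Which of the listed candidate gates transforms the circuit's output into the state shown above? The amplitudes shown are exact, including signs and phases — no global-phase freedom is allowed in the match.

The unique candidate consistent with the amplitudes is SWAP(q2, q1). Key observation: steps 2-9 multiply out to the identity, so the circuit reduces to the remaining gates.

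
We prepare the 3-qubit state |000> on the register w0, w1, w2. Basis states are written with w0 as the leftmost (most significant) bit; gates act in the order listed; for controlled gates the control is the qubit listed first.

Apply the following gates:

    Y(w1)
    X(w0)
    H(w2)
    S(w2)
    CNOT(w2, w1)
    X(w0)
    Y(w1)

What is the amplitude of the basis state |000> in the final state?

The final state's coefficient on |000> equals sqrt(2)/2.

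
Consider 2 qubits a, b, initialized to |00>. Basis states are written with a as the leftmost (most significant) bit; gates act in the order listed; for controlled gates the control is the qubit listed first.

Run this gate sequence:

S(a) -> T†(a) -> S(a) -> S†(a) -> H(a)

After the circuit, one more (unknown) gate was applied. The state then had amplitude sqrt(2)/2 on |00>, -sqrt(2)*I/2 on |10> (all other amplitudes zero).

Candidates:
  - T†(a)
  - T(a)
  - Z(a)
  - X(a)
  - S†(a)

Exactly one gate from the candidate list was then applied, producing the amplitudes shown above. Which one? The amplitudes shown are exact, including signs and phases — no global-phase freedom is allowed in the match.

The applied gate was S†(a). Key observation: the block from step 3 through step 4 cancels to the identity and can be dropped.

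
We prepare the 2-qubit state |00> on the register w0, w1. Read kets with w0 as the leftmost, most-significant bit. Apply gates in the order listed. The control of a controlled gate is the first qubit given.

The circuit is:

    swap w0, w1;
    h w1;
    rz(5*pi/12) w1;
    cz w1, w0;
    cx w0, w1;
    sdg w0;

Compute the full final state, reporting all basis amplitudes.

After the circuit, the state carries amplitude -sqrt(2)*exp(19*I*pi/24)/2 on |00>, sqrt(2)*exp(5*I*pi/24)/2 on |01>, 0 on |10>, 0 on |11>.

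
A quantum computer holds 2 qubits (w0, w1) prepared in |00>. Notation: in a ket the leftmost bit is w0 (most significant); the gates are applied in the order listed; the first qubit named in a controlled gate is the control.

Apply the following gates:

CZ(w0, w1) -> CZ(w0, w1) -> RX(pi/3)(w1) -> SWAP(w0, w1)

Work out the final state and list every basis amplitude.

The resulting statevector has amplitude sqrt(3)/2 on |00>, 0 on |01>, -I/2 on |10>, 0 on |11>.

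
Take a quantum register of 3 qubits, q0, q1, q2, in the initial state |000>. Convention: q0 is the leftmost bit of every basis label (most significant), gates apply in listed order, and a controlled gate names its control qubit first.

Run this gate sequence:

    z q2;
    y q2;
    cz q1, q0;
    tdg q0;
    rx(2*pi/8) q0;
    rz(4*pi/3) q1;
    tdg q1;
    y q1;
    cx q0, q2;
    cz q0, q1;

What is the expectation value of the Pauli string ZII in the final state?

The expectation value of ZII is sqrt(2)/2.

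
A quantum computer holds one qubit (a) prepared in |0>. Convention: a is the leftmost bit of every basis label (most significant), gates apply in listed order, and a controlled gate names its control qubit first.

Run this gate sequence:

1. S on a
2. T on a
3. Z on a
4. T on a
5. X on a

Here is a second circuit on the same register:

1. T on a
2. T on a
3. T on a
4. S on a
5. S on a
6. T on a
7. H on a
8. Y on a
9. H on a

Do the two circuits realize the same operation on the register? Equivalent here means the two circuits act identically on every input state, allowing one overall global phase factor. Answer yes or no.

No, they are not equivalent — no single phase factor reconciles the two unitaries.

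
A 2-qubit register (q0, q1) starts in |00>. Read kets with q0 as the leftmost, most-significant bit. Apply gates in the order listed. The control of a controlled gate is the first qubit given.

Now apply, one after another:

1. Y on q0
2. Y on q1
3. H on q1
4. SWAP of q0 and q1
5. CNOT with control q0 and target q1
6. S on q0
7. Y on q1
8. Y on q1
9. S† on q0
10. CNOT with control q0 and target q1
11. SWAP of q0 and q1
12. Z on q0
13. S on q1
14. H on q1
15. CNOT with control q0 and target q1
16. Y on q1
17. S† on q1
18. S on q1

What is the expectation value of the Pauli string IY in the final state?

In the final state, IY has expectation -1. Key observation: gates 4-11 undo each other exactly, leaving only the rest of the circuit to track.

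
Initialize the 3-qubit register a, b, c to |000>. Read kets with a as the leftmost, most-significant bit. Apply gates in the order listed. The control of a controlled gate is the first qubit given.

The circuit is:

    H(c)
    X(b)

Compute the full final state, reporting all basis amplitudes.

The resulting statevector has amplitude sqrt(2)/2 on |010>, sqrt(2)/2 on |011>, and 0 on every other basis state.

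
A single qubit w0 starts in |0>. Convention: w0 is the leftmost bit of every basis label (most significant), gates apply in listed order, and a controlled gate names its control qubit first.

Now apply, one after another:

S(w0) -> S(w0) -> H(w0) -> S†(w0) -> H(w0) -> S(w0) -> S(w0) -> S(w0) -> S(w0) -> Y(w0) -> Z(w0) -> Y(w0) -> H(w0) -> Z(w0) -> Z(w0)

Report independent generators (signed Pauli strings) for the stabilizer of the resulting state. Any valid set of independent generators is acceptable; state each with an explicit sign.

The final state is stabilized by the group generated by +Y; other independent generating sets are equally valid.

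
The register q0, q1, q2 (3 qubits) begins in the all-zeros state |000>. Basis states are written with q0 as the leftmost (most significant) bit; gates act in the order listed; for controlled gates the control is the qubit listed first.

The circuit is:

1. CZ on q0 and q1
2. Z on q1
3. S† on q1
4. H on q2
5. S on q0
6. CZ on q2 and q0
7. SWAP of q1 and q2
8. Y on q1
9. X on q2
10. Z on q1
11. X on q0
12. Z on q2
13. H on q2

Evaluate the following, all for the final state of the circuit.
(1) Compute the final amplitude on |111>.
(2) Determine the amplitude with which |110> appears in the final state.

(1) |111> carries amplitude -I/2 in the final state.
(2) The final state's coefficient on |110> equals I/2.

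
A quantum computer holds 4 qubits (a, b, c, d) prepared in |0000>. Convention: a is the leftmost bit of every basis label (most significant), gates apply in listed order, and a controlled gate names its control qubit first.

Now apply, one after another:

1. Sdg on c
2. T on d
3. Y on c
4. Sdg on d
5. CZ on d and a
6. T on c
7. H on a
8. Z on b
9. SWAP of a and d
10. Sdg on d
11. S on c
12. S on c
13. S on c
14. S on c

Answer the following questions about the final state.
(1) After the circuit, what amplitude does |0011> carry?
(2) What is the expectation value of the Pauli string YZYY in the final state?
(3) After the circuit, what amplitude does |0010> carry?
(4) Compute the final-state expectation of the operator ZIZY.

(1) The final state's coefficient on |0011> equals sqrt(2)*exp(I*pi/4)/2. Key observation: steps 11-14 multiply out to the identity, so the circuit reduces to the remaining gates.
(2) The expectation value of YZYY is 0.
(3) |0010> carries amplitude sqrt(2)*exp(3*I*pi/4)/2 in the final state.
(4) The observable ZIZY averages to 1.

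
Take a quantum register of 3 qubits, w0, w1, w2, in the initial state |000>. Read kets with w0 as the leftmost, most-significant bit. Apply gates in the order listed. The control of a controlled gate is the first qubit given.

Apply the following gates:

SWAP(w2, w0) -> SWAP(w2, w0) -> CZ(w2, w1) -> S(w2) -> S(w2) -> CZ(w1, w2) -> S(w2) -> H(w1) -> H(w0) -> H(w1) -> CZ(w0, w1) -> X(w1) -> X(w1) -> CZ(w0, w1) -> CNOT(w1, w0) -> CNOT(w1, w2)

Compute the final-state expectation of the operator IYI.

The expectation value of IYI is 0. Key observation: steps 11-14 multiply out to the identity, so the circuit reduces to the remaining gates.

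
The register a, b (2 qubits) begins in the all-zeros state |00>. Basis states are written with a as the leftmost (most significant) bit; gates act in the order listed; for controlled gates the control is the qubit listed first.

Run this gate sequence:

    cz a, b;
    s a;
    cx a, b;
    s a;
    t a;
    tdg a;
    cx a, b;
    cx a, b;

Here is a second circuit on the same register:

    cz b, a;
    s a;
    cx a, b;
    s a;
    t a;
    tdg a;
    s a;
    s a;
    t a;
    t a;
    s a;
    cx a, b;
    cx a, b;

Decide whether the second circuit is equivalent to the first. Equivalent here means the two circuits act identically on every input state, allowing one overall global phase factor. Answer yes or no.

Yes: on every input state the two circuits agree up to one overall phase factor.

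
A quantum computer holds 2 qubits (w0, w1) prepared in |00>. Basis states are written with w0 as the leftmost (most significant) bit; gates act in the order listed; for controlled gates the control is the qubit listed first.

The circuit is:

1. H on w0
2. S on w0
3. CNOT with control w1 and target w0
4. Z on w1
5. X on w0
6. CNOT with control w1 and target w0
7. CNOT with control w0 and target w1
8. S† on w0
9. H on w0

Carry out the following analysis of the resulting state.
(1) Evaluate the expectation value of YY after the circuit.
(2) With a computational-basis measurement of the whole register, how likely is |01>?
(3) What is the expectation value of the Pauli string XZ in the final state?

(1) The expectation value of YY is -1.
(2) The probability of measuring |01> is 1/4.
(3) The expectation value of XZ is 1.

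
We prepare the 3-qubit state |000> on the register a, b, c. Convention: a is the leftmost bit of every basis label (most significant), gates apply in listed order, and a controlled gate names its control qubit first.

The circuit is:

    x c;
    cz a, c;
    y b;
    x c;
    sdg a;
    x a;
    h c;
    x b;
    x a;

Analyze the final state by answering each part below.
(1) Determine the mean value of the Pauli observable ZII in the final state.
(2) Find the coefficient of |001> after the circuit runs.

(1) The observable ZII averages to 1.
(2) The amplitude on |001> is sqrt(2)*I/2.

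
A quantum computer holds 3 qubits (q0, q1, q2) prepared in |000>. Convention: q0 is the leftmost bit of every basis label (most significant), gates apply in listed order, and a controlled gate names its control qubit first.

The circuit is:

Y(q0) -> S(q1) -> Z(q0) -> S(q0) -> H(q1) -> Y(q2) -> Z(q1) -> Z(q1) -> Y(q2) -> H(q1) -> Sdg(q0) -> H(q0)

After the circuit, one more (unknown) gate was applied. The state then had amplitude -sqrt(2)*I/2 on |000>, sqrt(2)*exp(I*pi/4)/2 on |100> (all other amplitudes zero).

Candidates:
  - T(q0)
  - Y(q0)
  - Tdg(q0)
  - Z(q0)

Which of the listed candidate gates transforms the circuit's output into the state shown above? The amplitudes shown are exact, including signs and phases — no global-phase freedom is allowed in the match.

The applied gate was Tdg(q0). Key observation: gates 4-11 undo each other exactly, leaving only the rest of the circuit to track.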